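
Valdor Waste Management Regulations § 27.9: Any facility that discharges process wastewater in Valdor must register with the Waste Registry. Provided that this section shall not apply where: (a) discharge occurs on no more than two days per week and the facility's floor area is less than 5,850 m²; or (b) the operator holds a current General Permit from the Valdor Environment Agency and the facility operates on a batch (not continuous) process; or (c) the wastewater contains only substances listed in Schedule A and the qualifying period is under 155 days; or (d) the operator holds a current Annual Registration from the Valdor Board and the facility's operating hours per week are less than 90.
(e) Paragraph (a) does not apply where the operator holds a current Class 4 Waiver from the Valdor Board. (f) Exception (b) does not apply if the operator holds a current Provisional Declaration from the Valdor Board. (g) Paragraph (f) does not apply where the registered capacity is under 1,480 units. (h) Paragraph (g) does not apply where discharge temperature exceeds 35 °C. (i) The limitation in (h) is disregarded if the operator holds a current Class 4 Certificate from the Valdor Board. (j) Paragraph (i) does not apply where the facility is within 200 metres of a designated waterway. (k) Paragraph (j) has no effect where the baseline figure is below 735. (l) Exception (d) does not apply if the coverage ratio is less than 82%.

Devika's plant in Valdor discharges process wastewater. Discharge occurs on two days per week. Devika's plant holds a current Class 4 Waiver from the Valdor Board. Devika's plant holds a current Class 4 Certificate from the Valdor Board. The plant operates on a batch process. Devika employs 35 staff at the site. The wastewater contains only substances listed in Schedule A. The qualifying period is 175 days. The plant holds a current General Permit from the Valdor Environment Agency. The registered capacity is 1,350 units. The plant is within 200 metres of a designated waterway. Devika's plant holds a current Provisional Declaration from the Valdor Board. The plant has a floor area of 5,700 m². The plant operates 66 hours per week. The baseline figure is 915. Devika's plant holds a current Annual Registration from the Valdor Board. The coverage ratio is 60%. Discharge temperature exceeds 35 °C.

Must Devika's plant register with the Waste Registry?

Yes — Devika's plant must register with the Waste Registry.

All of (a)'s requirements are met (discharge occurs on no more than two days per week; the facility's floor area is 5,700 m², less than the 5,850 m² limit). However, paragraph (e) must be considered: (e) operates — a current Class 4 Waiver is held. Exception (a) does not apply.
Exception (b) is satisfied on its face — a current General Permit is held; the facility operates on a batch process. But: (f) operates against (b): a current Provisional Declaration is held. (g) is triggered (the registered capacity is 1,350 units, under the 1,480 units limit), but is set aside by (h): (h) operates — discharge temperature exceeds 35 °C. (i) operates (a current Class 4 Certificate is held), but is overridden by (j): (j) applies — the plant is within 200 m of a designated waterway. (k), which would lift (j), is inapplicable — the baseline figure is 915, not below 735. (b) is therefore removed.
Exception (c) requires that the qualifying period is under 155 days; but the qualifying period is 175 days, not under 155 days, so (c) is unavailable.
All of (d)'s requirements are met (a current Annual Registration is held; the facility's operating hours per week are 66, less than the 90 limit). Turning to paragraph (l): (l) operates against (d): the coverage ratio is 60%, less than the 82% limit. Exception (d) does not apply.
No exception displaces § 27.9.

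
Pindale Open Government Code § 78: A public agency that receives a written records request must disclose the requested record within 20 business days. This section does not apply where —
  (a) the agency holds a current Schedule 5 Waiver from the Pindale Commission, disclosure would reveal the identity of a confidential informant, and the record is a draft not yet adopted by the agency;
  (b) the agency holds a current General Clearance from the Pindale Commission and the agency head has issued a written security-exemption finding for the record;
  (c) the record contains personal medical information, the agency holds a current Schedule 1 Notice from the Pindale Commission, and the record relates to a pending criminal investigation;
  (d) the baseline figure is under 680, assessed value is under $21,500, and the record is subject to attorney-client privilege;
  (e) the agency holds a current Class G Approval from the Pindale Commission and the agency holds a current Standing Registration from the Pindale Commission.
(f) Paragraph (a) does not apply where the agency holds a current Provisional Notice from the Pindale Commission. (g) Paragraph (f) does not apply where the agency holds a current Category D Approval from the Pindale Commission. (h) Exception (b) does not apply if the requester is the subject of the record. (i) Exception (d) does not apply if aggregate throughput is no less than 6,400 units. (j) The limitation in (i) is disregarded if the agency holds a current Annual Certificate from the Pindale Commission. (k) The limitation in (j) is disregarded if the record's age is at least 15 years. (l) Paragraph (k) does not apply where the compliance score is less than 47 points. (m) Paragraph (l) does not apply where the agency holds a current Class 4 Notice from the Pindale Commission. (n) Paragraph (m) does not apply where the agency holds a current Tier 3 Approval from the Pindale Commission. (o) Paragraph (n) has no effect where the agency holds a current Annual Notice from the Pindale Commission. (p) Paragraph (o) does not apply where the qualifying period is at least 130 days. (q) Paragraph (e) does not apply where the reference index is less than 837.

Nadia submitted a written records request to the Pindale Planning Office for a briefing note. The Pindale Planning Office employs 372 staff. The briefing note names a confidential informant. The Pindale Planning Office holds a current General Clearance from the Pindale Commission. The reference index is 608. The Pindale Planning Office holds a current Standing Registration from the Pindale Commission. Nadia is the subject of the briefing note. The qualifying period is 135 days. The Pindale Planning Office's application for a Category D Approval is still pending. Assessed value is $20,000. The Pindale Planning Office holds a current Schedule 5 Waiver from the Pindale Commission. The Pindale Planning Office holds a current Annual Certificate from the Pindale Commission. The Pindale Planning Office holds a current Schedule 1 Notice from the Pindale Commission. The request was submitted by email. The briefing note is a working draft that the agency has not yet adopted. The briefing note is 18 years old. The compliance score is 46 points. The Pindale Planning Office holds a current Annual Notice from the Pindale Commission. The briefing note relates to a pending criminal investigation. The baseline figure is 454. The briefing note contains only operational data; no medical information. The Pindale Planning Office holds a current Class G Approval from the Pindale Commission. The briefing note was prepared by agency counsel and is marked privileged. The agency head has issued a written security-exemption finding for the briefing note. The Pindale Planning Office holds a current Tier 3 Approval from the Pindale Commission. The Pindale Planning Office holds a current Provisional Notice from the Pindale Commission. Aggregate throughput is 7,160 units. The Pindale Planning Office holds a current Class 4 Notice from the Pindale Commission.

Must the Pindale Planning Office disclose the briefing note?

Exception (a)'s conditions are all satisfied: a current Schedule 5 Waiver is held; the briefing note names a confidential informant; the briefing note is an unadopted draft. But applying paragraphs (f)–(g): (f) operates — a current Provisional Notice is held. (g), which would lift (f), is not engaged — no current Category D Approval is held. Exception (a) does not apply.
Exception (b)'s conditions are all satisfied: a current General Clearance is held; a written security-exemption finding has been issued. But: (h) applies — Nadia is the subject of the briefing note. So (b) is unavailable.
Exception (c) fails — the briefing note contains only operational data.
Exception (d)'s conditions are all satisfied: the baseline figure is 454, under the 680 limit; assessed value is $20,000, under the $21,500 limit; the briefing note is privileged. Under paragraphs (i)–(p): (i) is triggered (aggregate throughput is 7,160 units, meeting the 6,400 units threshold), but is set aside by (j): (j) operates against (i): a current Annual Certificate is held. (k) would limit (j) — the record's age is 18 years, meeting the 15 years threshold — but (l) sets (k) aside: (l) operates against (k): the compliance score is 46 points, less than the 47 points limit. (m) would limit (l) — a current Class 4 Notice is held — but (n) sets (m) aside: (n) operates against (m): a current Tier 3 Approval is held. (o) is triggered (a current Annual Notice is held), but is set aside by (p): (p) operates — the qualifying period is 135 days, meeting the 130 days threshold. (d) remains available.
Exception (e): a current Class G Approval is held; a current Standing Registration is held — every condition holds. However, paragraph (q) must be considered: (q) operates against (e): the reference index is 608, less than the 837 limit. Exception (e) does not apply.

No — exception (d) applies; the Pindale Planning Office is not required to disclose the briefing note.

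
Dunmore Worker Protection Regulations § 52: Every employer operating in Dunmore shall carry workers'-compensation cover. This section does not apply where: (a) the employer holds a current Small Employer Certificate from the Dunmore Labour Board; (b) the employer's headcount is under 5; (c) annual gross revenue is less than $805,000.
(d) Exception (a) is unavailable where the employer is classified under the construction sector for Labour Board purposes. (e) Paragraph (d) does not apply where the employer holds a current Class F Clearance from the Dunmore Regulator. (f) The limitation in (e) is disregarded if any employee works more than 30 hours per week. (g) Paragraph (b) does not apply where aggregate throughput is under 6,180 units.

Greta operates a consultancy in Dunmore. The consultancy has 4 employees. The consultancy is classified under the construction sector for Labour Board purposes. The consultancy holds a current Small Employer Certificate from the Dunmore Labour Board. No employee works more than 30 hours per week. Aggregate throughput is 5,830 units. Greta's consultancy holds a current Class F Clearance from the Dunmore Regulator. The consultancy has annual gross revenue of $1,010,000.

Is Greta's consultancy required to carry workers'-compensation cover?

Exception (a) is satisfied on its face — a current Small Employer Certificate is held. Applying paragraphs (d)–(f): (d) applies (the consultancy is classified under the construction sector), but yields to (e): (e) operates against (d): a current Class F Clearance is held. (f) does not operate here (no employee exceeds 30 hours/week), so (e) stands. (a) remains available.
Exception (b): the employer's headcount is 4, under the 5 limit — every condition holds. Turning to paragraph (g): (g) operates against (b): aggregate throughput is 5,830 units, under the 6,180 units limit. So (b) is unavailable.
Exception (c) requires that annual gross revenue is less than $805,000; but annual gross revenue is $1,010,000, not less than $805,000, so (c) is unavailable.

No — exception (a) applies; Greta's consultancy is not required to carry workers'-compensation cover.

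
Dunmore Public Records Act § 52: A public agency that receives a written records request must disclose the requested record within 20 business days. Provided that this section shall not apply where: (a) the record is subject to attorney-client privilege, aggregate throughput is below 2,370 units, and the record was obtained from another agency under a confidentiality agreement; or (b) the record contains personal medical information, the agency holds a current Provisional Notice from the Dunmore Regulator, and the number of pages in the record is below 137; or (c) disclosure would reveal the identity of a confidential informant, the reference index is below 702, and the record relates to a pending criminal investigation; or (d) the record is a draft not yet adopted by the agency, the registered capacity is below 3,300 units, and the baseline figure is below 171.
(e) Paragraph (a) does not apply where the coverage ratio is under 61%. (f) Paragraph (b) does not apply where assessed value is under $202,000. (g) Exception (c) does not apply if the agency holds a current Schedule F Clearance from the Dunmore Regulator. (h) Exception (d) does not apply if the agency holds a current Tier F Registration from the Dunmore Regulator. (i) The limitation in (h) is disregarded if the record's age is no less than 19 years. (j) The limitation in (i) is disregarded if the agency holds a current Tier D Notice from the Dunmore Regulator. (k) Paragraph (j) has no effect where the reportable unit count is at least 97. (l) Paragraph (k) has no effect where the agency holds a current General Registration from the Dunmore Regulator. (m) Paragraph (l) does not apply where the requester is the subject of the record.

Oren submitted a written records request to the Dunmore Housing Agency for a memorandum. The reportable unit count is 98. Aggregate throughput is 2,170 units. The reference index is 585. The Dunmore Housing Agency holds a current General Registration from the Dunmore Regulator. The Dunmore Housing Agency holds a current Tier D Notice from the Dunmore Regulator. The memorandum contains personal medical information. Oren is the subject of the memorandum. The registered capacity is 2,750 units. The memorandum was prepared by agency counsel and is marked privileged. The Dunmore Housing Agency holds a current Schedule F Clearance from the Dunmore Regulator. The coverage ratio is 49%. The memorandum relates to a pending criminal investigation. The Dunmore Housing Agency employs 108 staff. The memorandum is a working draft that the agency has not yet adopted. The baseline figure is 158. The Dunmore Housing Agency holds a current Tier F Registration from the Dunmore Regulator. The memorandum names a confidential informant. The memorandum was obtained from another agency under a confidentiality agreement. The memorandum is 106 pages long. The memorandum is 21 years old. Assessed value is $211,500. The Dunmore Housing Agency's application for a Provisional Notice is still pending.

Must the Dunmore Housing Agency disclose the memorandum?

No — exception (d) applies; the Dunmore Housing Agency is not required to disclose the memorandum.

Exception (a): the memorandum is privileged; aggregate throughput is 2,170 units, below the 2,370 units limit; the memorandum was obtained under a confidentiality agreement — every condition holds. But: (e) operates against (a): the coverage ratio is 49%, under the 61% limit. So (a) is unavailable.
Exception (b) does not apply: no current Provisional Notice is held.
Exception (c): the memorandum names a confidential informant; the reference index is 585, below the 702 limit; the memorandum relates to a pending investigation — every condition holds. But: (g) is triggered — a current Schedule F Clearance is held. So (c) is unavailable.
Exception (d): the memorandum is an unadopted draft; the registered capacity is 2,750 units, below the 3,300 units limit; the baseline figure is 158, below the 171 limit — every condition holds. Under paragraphs (h)–(m): (h) would limit (d) — a current Tier F Registration is held — but (i) sets (h) aside: (i) applies — the record's age is 21 years, meeting the 19 years threshold. (j) applies (a current Tier D Notice is held), but is displaced by (k): (k) is engaged — the reportable unit count is 98, meeting the 97 threshold. (l) would limit (k) — a current General Registration is held — but (m) sets (l) aside: (m) operates against (l): Oren is the subject of the memorandum. (d) remains available.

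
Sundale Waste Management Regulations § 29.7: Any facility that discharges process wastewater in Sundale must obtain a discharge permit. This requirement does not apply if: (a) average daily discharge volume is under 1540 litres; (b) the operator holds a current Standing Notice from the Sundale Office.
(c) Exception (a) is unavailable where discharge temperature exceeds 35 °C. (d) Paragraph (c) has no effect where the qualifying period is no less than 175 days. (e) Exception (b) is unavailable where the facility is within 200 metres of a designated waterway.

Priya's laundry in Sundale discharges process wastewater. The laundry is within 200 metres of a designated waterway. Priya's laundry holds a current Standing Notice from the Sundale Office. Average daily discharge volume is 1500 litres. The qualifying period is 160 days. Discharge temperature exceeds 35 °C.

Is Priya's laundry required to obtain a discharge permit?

Exception (a) is satisfied on its face — average daily discharge volume is 1500 litres, under the 1540 litres limit. However, paragraphs (c)–(d) must be considered: (c) operates against (a): discharge temperature exceeds 35 °C. (d) is inapplicable (the qualifying period is 160 days, short of 175 days), so (c) stands. (a) is therefore removed.
Exception (b) is satisfied on its face — a current Standing Notice is held. However, paragraph (e) must be considered: (e) is triggered — the laundry is within 200 m of a designated waterway. (b) is therefore removed.
Every exception is unavailable, so the rule governs.

Yes — Priya's laundry must obtain a discharge permit.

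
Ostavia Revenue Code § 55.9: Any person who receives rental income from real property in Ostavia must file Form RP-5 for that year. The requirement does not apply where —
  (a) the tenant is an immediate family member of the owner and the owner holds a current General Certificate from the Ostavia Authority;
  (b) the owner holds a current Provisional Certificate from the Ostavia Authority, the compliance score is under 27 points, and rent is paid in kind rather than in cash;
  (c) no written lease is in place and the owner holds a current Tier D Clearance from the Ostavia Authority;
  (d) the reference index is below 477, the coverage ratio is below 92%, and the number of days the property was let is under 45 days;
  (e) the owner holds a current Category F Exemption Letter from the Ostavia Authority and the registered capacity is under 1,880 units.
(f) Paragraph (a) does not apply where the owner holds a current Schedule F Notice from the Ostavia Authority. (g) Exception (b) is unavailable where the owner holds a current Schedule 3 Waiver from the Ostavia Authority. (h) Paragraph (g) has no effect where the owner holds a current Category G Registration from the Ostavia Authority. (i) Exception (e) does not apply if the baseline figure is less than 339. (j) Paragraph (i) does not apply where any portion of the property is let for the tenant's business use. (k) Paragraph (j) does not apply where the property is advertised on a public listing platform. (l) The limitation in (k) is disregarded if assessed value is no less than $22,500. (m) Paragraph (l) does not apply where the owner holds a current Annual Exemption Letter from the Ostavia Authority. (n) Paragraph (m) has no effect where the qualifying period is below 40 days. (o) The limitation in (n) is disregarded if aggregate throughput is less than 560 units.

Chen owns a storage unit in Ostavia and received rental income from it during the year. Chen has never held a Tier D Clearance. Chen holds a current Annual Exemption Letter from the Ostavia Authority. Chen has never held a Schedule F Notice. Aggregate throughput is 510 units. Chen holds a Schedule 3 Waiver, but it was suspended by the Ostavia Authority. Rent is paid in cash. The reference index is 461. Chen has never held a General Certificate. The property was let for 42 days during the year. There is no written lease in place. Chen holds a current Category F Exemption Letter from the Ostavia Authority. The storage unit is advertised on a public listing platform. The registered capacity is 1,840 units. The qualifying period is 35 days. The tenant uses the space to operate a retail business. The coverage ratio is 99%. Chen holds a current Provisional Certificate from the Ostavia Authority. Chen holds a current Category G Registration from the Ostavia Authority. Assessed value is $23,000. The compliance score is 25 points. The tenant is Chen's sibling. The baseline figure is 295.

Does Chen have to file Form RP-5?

Exception (a) does not apply: there is no General Certificate in force.
Exception (b) requires that rent is paid in kind rather than in cash; but rent is paid in cash, so (b) is unavailable.
Exception (c) fails — no current Tier D Clearance is held.
Exception (d) does not apply: the coverage ratio is 99%, not below 92%.
Exception (e)'s conditions are all satisfied: a current Category F Exemption Letter is held; the registered capacity is 1,840 units, under the 1,880 units limit. But applying paragraphs (i)–(o): (i) operates against (e): the baseline figure is 295, less than the 339 limit. (j) applies (the space is let for business use), but is itself disapplied by (k): (k) operates against (j): the property is publicly advertised. (l) would limit (k) — assessed value is $23,000, meeting the $22,500 threshold — but (m) sets (l) aside: (m) operates against (l): a current Annual Exemption Letter is held. (n) applies (the qualifying period is 35 days, below the 40 days limit), but yields to (o): (o) operates — aggregate throughput is 510 units, less than the 560 units limit. So (e) is unavailable.
No exception displaces § 55.9.

Yes — Chen must file Form RP-5.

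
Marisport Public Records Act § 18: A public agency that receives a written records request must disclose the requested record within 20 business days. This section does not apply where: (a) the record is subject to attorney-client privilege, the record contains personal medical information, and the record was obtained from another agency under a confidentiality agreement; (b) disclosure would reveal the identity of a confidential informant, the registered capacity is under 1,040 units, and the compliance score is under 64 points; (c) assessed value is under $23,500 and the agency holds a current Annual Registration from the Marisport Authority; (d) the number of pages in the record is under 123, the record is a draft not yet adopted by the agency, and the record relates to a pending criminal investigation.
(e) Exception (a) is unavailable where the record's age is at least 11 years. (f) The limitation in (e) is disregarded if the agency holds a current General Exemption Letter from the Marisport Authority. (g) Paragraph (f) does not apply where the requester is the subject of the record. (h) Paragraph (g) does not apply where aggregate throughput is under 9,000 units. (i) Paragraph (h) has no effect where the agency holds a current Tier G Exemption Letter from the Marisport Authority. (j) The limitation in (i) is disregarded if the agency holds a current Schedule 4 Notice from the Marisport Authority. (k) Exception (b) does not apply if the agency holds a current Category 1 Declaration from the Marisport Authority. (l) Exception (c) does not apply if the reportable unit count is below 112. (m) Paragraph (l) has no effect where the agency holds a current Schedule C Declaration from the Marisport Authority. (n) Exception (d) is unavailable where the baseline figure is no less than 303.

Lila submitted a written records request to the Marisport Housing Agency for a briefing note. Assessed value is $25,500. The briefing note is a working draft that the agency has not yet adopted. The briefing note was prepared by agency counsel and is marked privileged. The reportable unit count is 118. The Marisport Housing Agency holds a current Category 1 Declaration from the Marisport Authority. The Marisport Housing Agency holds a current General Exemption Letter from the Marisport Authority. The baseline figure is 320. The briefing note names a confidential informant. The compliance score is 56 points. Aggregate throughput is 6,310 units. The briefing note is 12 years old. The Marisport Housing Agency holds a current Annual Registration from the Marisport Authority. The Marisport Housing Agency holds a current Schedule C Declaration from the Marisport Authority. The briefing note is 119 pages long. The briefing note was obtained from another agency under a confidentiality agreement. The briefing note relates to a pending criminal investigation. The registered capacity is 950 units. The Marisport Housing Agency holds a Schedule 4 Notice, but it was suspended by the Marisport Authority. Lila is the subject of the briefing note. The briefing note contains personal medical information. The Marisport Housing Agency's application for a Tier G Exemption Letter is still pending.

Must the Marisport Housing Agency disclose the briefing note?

No — exception (a) applies; the Marisport Housing Agency is not required to disclose the briefing note.

All of (a)'s requirements are met (the briefing note is privileged; the briefing note contains personal medical information; the briefing note was obtained under a confidentiality agreement). Considering the limiting provisions: (e) would limit (a) — the record's age is 12 years, meeting the 11 years threshold — but (f) sets (e) aside: (f) operates — a current General Exemption Letter is held. (g) is engaged (Lila is the subject of the briefing note), but is set aside by (h): (h) operates against (g): aggregate throughput is 6,310 units, under the 9,000 units limit. (i), which would lift (h), is not engaged — the Tier G Exemption Letter is not current. So (a) applies.
All of (b)'s requirements are met (the briefing note names a confidential informant; the registered capacity is 950 units, under the 1,040 units limit; the compliance score is 56 points, under the 64 points limit). Turning to paragraph (k): (k) is engaged — a current Category 1 Declaration is held. So (b) is unavailable.
Exception (c) requires that assessed value is under $23,500; but assessed value is $25,500, not under $23,500, so (c) is unavailable.
All of (d)'s requirements are met (the number of pages in the record is 119, under the 123 limit; the briefing note is an unadopted draft; the briefing note relates to a pending investigation). But applying paragraph (n): (n) operates against (d): the baseline figure is 320, meeting the 303 threshold. So (d) is unavailable.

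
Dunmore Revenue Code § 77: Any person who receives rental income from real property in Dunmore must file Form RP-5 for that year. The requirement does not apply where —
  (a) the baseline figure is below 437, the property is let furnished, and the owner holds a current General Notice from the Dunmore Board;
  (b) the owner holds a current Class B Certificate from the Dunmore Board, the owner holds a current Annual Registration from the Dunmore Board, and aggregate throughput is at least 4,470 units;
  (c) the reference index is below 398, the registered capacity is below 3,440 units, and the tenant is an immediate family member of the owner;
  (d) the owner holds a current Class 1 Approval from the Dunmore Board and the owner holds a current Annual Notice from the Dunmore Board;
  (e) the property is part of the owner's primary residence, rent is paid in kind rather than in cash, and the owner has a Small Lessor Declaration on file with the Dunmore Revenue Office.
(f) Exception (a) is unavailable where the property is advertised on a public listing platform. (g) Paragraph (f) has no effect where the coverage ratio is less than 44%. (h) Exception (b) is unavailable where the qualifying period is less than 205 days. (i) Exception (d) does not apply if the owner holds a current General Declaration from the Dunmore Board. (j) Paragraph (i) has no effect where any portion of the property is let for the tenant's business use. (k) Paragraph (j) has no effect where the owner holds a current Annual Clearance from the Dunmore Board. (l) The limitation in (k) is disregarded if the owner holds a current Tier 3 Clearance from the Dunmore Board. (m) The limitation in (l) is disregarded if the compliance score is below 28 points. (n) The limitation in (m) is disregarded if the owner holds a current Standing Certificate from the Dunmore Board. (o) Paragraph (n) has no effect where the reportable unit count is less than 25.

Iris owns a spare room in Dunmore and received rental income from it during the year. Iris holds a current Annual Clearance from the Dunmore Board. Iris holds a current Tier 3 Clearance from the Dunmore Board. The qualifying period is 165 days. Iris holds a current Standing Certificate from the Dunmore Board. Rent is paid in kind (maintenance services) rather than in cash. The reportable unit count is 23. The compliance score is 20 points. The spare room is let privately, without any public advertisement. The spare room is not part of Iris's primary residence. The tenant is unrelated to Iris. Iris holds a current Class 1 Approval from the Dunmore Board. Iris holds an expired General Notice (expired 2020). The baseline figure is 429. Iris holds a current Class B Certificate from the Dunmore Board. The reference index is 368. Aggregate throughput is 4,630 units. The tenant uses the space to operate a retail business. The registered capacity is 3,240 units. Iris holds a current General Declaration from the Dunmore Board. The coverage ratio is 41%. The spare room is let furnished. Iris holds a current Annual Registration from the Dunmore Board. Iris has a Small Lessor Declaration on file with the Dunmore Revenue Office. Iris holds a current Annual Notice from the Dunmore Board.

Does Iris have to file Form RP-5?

Exception (a) fails — there is no General Notice in force.
Exception (b) is satisfied on its face — a current Class B Certificate is held; a current Annual Registration is held; aggregate throughput is 4,630 units, meeting the 4,470 units threshold. But applying paragraph (h): (h) applies — the qualifying period is 165 days, less than the 205 days limit. Exception (b) does not apply.
Exception (c) requires that the tenant is an immediate family member of the owner; but the tenant is unrelated to the owner, so (c) is unavailable.
Exception (d) is satisfied on its face — a current Class 1 Approval is held; a current Annual Notice is held. However, paragraphs (i)–(o) must be considered: (i) is engaged — a current General Declaration is held. (j) is triggered (the space is let for business use), but yields to (k): (k) operates against (j): a current Annual Clearance is held. (l) applies (a current Tier 3 Clearance is held), but yields to (m): (m) applies — the compliance score is 20 points, below the 28 points limit. (n) is triggered (a current Standing Certificate is held), but is displaced by (o): (o) is engaged — the reportable unit count is 23, less than the 25 limit. Exception (d) does not apply.
Exception (e) does not apply: the spare room is not part of the primary residence.
Every exception is unavailable, so the rule governs.

Yes — Iris must file Form RP-5.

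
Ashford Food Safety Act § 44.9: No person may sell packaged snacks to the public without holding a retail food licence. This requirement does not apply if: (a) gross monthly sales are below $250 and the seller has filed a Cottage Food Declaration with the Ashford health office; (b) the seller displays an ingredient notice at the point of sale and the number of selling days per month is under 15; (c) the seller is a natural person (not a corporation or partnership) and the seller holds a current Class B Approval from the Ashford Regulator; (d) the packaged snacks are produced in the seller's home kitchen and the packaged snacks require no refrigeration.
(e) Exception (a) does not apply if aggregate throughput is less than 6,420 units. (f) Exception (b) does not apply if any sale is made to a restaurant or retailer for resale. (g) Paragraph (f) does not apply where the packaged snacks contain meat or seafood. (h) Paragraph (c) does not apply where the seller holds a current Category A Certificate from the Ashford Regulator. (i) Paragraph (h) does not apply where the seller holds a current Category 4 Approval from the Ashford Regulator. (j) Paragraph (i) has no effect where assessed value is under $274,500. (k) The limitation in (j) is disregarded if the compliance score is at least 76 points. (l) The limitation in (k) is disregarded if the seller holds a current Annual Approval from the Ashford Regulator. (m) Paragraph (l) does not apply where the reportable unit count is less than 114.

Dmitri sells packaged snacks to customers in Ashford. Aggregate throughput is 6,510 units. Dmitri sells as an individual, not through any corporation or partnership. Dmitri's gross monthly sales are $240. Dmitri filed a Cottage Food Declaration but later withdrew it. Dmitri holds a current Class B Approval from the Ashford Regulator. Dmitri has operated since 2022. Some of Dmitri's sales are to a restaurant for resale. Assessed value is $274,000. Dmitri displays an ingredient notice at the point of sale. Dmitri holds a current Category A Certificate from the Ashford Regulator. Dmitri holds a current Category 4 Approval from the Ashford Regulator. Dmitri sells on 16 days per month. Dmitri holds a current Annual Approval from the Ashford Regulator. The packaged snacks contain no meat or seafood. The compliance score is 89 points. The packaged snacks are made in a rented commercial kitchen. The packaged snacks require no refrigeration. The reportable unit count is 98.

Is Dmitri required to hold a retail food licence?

No — exception (c) applies; Dmitri is not required to hold a retail food licence.

Exception (a) fails — the Cottage Food Declaration was withdrawn.
Exception (b) does not apply: the number of selling days per month is 16, not under 15.
Exception (c)'s conditions are all satisfied: the seller is a natural person; a current Class B Approval is held. Under paragraphs (h)–(m): (h) would limit (c) — a current Category A Certificate is held — but (i) sets (h) aside: (i) operates against (h): a current Category 4 Approval is held. (j) applies (assessed value is $274,000, under the $274,500 limit), but is overridden by (k): (k) is triggered — the compliance score is 89 points, meeting the 76 points threshold. (l) would limit (k) — a current Annual Approval is held — but (m) sets (l) aside: (m) applies — the reportable unit count is 98, less than the 114 limit. So (c) applies.
Exception (d) requires that the packaged snacks are produced in the seller's home kitchen; but the packaged snacks are made in a commercial kitchen, not a home kitchen, so (d) is unavailable.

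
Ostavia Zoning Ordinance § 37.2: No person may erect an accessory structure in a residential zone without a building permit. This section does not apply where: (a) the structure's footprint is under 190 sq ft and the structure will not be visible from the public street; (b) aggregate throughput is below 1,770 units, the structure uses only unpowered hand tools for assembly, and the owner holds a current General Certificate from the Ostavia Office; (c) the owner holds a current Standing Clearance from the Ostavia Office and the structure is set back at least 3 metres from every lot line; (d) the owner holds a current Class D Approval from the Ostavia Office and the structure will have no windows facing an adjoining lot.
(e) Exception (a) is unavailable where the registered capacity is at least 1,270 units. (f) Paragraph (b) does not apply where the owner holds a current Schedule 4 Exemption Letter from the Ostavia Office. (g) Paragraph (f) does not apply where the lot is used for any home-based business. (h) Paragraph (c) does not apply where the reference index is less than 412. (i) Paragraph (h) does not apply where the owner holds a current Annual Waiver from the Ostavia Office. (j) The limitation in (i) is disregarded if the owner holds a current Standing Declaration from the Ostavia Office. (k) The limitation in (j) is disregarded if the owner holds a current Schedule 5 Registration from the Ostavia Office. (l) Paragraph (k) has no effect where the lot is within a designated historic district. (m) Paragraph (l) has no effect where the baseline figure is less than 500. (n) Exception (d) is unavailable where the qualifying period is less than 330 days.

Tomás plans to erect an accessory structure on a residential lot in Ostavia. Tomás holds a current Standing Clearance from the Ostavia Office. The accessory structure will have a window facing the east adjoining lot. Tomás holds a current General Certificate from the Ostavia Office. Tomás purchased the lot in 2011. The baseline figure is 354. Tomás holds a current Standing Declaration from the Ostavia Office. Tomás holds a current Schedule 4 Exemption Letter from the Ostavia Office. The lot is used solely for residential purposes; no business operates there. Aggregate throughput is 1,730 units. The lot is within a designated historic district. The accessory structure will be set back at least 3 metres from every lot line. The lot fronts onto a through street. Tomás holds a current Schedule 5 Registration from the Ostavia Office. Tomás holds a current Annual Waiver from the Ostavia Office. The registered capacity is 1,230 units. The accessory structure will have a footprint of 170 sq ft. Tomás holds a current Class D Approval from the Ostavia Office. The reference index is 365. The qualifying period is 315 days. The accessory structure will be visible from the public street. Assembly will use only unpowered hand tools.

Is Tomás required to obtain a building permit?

No — exception (c) applies; Tomás does not need a building permit.

Exception (a) requires that the structure will not be visible from the public street; but the structure will be visible from the street, so (a) is unavailable.
All of (b)'s requirements are met (aggregate throughput is 1,730 units, below the 1,770 units limit; assembly uses only hand tools; a current General Certificate is held). Turning to paragraphs (f)–(g): (f) applies — a current Schedule 4 Exemption Letter is held. (g), which would lift (f), is not engaged — the lot is solely residential. Exception (b) does not apply.
Exception (c) is satisfied on its face — a current Standing Clearance is held; the setback is at least 3 m on every side. Applying paragraphs (h)–(m): (h) is triggered (the reference index is 365, less than the 412 limit), but is displaced by (i): (i) operates against (h): a current Annual Waiver is held. (j) would limit (i) — a current Standing Declaration is held — but (k) sets (j) aside: (k) is engaged — a current Schedule 5 Registration is held. (l) would limit (k) — the lot is in a historic district — but (m) sets (l) aside: (m) is engaged — the baseline figure is 354, less than the 500 limit. Exception (c) stands.
Exception (d) fails — a window faces an adjoining lot.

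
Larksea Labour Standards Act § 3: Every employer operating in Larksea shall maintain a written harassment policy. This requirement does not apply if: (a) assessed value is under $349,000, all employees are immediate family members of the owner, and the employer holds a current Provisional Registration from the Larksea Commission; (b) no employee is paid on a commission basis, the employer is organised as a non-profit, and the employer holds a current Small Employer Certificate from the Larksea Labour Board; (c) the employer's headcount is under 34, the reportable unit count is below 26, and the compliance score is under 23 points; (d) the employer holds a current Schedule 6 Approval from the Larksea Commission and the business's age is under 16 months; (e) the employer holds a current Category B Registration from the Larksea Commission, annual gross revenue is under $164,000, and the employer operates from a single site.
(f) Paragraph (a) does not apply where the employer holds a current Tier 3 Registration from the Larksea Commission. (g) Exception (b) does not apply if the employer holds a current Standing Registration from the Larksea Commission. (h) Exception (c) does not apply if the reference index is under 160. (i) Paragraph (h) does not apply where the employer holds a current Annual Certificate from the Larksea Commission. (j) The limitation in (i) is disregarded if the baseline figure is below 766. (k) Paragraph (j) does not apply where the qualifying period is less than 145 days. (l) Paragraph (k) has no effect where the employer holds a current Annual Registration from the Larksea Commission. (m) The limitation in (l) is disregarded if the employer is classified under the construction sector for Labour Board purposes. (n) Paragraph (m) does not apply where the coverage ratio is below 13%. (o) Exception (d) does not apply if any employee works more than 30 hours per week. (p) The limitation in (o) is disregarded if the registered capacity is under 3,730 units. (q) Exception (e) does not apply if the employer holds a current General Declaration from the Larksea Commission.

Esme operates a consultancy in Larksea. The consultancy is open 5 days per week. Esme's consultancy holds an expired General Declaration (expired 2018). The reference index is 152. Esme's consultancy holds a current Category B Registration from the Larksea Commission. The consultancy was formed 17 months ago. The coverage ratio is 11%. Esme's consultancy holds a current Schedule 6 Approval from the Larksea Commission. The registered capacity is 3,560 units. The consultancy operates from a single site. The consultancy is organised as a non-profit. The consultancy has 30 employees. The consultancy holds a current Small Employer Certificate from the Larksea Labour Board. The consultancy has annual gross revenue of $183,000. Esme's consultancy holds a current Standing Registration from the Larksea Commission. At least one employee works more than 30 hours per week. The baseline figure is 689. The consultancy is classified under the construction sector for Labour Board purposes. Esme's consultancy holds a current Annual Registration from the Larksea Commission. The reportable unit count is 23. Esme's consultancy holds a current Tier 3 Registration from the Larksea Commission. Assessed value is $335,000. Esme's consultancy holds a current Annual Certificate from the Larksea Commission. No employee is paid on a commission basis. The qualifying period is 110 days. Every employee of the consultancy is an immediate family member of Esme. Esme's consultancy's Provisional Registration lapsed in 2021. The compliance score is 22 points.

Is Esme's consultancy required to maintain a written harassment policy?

Exception (a) requires that the employer holds a current Provisional Registration from the Larksea Commission; but there is no Provisional Registration in force, so (a) is unavailable.
Exception (b) is satisfied on its face — no employee is paid on commission; the employer is a non-profit; a current Small Employer Certificate is held. However, paragraph (g) must be considered: (g) operates against (b): a current Standing Registration is held. So (b) is unavailable.
Exception (c) is satisfied on its face — the employer's headcount is 30, under the 34 limit; the reportable unit count is 23, below the 26 limit; the compliance score is 22 points, under the 23 points limit. But: (h) operates against (c): the reference index is 152, under the 160 limit. (i) would limit (h) — a current Annual Certificate is held — but (j) sets (i) aside: (j) operates against (i): the baseline figure is 689, below the 766 limit. (k) would limit (j) — the qualifying period is 110 days, less than the 145 days limit — but (l) sets (k) aside: (l) is engaged — a current Annual Registration is held. (m) is triggered (the consultancy is classified under the construction sector), but is set aside by (n): (n) operates against (m): the coverage ratio is 11%, below the 13% limit. (c) is therefore removed.
Exception (d) requires that the business's age is under 16 months; but the business's age is 17 months, not under 16 months, so (d) is unavailable.
Exception (e) requires that annual gross revenue is under $164,000; but annual gross revenue is $183,000, not under $164,000, so (e) is unavailable.
Every exception is unavailable, so the rule governs.

Yes — Esme's consultancy must maintain a written harassment policy.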